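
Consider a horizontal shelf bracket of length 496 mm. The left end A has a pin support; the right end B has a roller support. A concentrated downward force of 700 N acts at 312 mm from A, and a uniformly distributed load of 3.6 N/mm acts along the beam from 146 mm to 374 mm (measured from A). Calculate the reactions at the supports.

A_x = 0, A_y = 650.2 N, B_y = 870.6 N

Resultant of the distributed load: 3.6 × 228 = 820.8 N at 260 mm from A.
ΣM about A: B_y·496 − 700·312 − (3.6·228)·260 = 0 → B_y = 431808/496 = 870.581 ≈ 870.6 N.
ΣF_y = 0: A_y + 870.581 − 700 − 3.6·228 = 0 → A_y = 650.2 N.
ΣF_x = 0: no horizontal applied forces, so A_x = 0.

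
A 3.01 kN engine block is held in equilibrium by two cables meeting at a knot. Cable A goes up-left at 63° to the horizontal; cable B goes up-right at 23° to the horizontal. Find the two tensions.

T_A = 2.777 kN, T_B = 1.370 kN

ΣF_x = 0: −T_A·cos63° + T_B·cos23° = 0 → T_B = 0.493197·T_A.
ΣF_y = 0: T_A·sin63° + T_B·sin23° = 3.01.
Substitute: T_A·(0.891007 + 0.493197·0.390731) = 3.01 → T_A = 2.77748 ≈ 2.777 kN.
Then T_B = 0.493197 × 2.77748 = 1.370 kN.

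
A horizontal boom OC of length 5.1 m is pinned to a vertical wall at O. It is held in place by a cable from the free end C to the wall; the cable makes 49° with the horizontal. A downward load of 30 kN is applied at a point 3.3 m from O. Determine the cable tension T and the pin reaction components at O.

T = 25.72 kN, O_x = 16.87 kN, O_y = 10.59 kN

ΣM about O: T·sin49°·5.1 − 30·3.3 = 0 → T = 99/(5.1·0.75471) = 25.7208 ≈ 25.72 kN.
ΣF_x = 0: O_x − T·cos49° = 0 → O_x = 25.7208 × 0.656059 = 16.87 kN.
ΣF_y = 0: O_y + T·sin49° − 30 = 0 → O_y = 30 − 25.7208 × 0.75471 = 10.59 kN.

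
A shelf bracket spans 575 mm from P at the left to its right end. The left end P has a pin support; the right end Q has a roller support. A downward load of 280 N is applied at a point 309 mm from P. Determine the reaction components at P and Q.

Moments about P: Q_y·575 − 280·309 = 0 → Q_y = 86520/575 = 150.47 ≈ 150.5 N.
ΣF_y = 0: P_y + 150.47 − 280 = 0 → P_y = 129.5 N.
ΣF_x = 0: no horizontal applied forces, so P_x = 0.

P_x = 0, P_y = 129.5 N, Q_y = 150.5 N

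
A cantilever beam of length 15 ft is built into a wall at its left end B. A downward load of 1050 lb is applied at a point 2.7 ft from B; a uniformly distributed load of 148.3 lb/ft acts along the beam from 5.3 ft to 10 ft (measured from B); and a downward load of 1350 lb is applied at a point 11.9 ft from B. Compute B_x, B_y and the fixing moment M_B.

Resultant of the distributed load: 148.3 × 4.7 = 697.01 lb at 7.65 ft from B.
ΣF_x = 0: B_x = 0.
ΣF_y = 0: B_y − 1050 − 148.3·4.7 − 1350 = 0 → B_y = 3097 lb.
ΣM about B: M_B − 1050·2.7 − (148.3·4.7)·7.65 − 1350·11.9 = 0 → M_B = 24230 lb·ft.

B_x = 0, B_y = 3097 lb, M_B = 24230 lb·ft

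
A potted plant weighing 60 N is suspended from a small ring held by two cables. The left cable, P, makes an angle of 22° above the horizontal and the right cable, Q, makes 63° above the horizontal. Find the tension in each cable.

T_P = 27.34 N, T_Q = 55.84 N

ΣF_x = 0: −T_P·cos22° + T_Q·cos63° = 0 → T_Q = 2.0423·T_P.
ΣF_y = 0: T_P·sin22° + T_Q·sin63° = 60.
Substitute: T_P·(0.374607 + 2.0423·0.891007) = 60 → T_P = 27.3434 ≈ 27.34 N.
Then T_Q = 2.0423 × 27.3434 = 55.84 N.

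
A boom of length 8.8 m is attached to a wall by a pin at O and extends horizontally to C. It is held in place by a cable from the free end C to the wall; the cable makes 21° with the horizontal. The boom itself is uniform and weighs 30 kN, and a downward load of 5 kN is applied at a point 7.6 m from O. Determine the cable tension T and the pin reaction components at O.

ΣM about O: T·sin21°·8.8 − 30·4.4 − 5·7.6 = 0 → T = 170/(8.8·0.358368) = 53.906 ≈ 53.91 kN.
ΣF_x = 0: O_x − T·cos21° = 0 → O_x = 53.906 × 0.93358 = 50.33 kN.
ΣF_y = 0: O_y + T·sin21° − 30 − 5 = 0 → O_y = 35 − 53.906 × 0.358368 = 15.68 kN.

T = 53.91 kN, O_x = 50.33 kN, O_y = 15.68 kN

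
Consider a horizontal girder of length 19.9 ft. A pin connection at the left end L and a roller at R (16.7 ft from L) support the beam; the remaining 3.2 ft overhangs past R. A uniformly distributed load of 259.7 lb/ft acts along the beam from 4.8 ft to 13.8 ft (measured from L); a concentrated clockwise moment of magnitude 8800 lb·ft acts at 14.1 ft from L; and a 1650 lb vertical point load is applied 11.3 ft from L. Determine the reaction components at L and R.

L_x = 0, L_y = 1042 lb, R_y = 2945 lb

Resultant of the distributed load: 259.7 × 9 = 2337.3 lb at 9.3 ft from L.
Taking moments about L: R_y·16.7 − (259.7·9)·9.3 − 8800 − 1650·11.3 = 0 → R_y = 49181.89/16.7 = 2945.02 ≈ 2945 lb.
ΣF_y = 0: L_y + 2945.02 − 259.7·9 − 1650 = 0 → L_y = 1042 lb.
ΣF_x = 0: no horizontal applied forces, so L_x = 0.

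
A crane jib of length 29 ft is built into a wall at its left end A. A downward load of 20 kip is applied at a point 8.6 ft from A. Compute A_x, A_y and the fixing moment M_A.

ΣF_x = 0: A_x = 0.
ΣF_y = 0: A_y − 20 = 0 → A_y = 20.00 kip.
ΣM about A: M_A − 20·8.6 = 0 → M_A = 172.0 kip·ft.

A_x = 0, A_y = 20.00 kip, M_A = 172.0 kip·ft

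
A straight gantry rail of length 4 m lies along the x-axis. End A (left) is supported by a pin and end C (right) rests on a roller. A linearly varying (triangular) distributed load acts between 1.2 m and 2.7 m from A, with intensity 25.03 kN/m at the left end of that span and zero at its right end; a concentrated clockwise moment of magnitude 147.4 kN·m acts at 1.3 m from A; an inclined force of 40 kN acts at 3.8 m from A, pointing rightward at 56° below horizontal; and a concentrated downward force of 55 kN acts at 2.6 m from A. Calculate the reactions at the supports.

Resultant of the triangular load: ½ × 25.03 × 1.5 = 18.7725 kN, acting at 1.7 m from A (one-third of the span from the peak).
Moments about A: C_y·4 − (½·25.03·1.5)·1.7 − 147.4 − 40·sin56°·3.8 − 55·2.6 = 0 → C_y = 448.327/4 = 112.082 ≈ 112.1 kN.
ΣF_y = 0: A_y + 112.082 − ½·25.03·1.5 − 40·sin56° − 55 = 0 → A_y = -5.148 kN.
ΣF_x = 0: A_x + 40·cos56° = 0 → A_x = -22.37 kN.

A_x = -22.37 kN, A_y = -5.148 kN, C_y = 112.1 kN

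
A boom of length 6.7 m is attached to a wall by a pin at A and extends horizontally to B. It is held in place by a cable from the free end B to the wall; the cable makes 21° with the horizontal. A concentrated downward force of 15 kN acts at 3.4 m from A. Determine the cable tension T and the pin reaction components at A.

T = 21.24 kN, A_x = 19.83 kN, A_y = 7.388 kN

ΣM about A: T·sin21°·6.7 − 15·3.4 = 0 → T = 51/(6.7·0.358368) = 21.2406 ≈ 21.24 kN.
ΣF_x = 0: A_x − T·cos21° = 0 → A_x = 21.2406 × 0.93358 = 19.83 kN.
ΣF_y = 0: A_y + T·sin21° − 15 = 0 → A_y = 15 − 21.2406 × 0.358368 = 7.388 kN.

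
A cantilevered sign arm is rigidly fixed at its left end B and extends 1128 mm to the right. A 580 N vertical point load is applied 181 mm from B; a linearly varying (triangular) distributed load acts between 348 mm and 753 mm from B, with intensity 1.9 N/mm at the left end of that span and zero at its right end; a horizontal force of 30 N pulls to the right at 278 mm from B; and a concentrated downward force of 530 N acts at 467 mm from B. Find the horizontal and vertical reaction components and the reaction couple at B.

B_x = -30.00 N, B_y = 1495 N, M_B = 538300 N·mm

Resultant of the triangular load: ½ × 1.9 × 405 = 384.75 N, acting at 483 mm from B (one-third of the span from the peak).
ΣF_x = 0: B_x + 30 = 0 → B_x = -30.00 N.
ΣF_y = 0: B_y − 580 − ½·1.9·405 − 530 = 0 → B_y = 1495 N.
ΣM about B: M_B − 580·181 − (½·1.9·405)·483 − 530·467 = 0 → M_B = 538300 N·mm.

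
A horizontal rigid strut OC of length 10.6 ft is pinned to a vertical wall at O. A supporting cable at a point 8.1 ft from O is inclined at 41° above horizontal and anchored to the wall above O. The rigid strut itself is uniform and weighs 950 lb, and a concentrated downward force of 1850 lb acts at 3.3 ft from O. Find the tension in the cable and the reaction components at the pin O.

T = 2096 lb, O_x = 1582 lb, O_y = 1425 lb

ΣM about O: T·sin41°·8.1 − 950·5.3 − 1850·3.3 = 0 → T = 11140/(8.1·0.656059) = 2096.32 ≈ 2096 lb.
ΣF_x = 0: O_x − T·cos41° = 0 → O_x = 2096.32 × 0.75471 = 1582 lb.
ΣF_y = 0: O_y + T·sin41° − 950 − 1850 = 0 → O_y = 2800 − 2096.32 × 0.656059 = 1425 lb.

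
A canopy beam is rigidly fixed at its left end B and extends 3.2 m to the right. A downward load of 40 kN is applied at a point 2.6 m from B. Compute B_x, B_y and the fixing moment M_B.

B_x = 0, B_y = 40.00 kN, M_B = 104.0 kN·m

ΣF_x = 0: B_x = 0.
ΣF_y = 0: B_y − 40 = 0 → B_y = 40.00 kN.
ΣM about B: M_B − 40·2.6 = 0 → M_B = 104.0 kN·m.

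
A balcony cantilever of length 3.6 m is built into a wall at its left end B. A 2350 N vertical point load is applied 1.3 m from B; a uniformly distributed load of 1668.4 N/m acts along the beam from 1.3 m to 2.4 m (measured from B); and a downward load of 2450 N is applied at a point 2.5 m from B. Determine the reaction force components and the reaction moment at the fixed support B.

Resultant of the distributed load: 1668.4 × 1.1 = 1835.24 N at 1.85 m from B.
ΣF_x = 0: B_x = 0.
ΣF_y = 0: B_y − 2350 − 1668.4·1.1 − 2450 = 0 → B_y = 6635 N.
ΣM about B: M_B − 2350·1.3 − (1668.4·1.1)·1.85 − 2450·2.5 = 0 → M_B = 12580 N·m.

B_x = 0, B_y = 6635 N, M_B = 12580 N·m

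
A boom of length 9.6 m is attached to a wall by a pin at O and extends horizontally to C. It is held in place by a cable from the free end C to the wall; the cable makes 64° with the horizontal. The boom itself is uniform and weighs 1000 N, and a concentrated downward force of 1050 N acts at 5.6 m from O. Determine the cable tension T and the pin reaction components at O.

ΣM about O: T·sin64°·9.6 − 1000·4.8 − 1050·5.6 = 0 → T = 10680/(9.6·0.898794) = 1237.77 ≈ 1238 N.
ΣF_x = 0: O_x − T·cos64° = 0 → O_x = 1237.77 × 0.438371 = 542.6 N.
ΣF_y = 0: O_y + T·sin64° − 1000 − 1050 = 0 → O_y = 2050 − 1237.77 × 0.898794 = 937.5 N.

T = 1238 N, O_x = 542.6 N, O_y = 937.5 N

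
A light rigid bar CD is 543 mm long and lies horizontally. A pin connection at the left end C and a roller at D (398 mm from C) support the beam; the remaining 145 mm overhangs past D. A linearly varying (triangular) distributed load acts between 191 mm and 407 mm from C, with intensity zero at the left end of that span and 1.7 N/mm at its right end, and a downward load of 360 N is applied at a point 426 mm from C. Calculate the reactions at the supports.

Resultant of the triangular load: ½ × 1.7 × 216 = 183.6 N, acting at 335 mm from C (one-third of the span from the peak).
Taking moments about C: D_y·398 − (½·1.7·216)·335 − 360·426 = 0 → D_y = 214866/398 = 539.864 ≈ 539.9 N.
ΣF_y = 0: C_y + 539.864 − ½·1.7·216 − 360 = 0 → C_y = 3.736 N.
ΣF_x = 0: no horizontal applied forces, so C_x = 0.

C_x = 0, C_y = 3.736 N, D_y = 539.9 N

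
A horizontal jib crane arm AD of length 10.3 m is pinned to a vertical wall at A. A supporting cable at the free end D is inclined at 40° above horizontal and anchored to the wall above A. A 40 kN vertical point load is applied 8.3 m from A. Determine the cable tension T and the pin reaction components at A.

T = 50.15 kN, A_x = 38.41 kN, A_y = 7.767 kN

ΣM about A: T·sin40°·10.3 − 40·8.3 = 0 → T = 332/(10.3·0.642788) = 50.1456 ≈ 50.15 kN.
ΣF_x = 0: A_x − T·cos40° = 0 → A_x = 50.1456 × 0.766044 = 38.41 kN.
ΣF_y = 0: A_y + T·sin40° − 40 = 0 → A_y = 40 − 50.1456 × 0.642788 = 7.767 kN.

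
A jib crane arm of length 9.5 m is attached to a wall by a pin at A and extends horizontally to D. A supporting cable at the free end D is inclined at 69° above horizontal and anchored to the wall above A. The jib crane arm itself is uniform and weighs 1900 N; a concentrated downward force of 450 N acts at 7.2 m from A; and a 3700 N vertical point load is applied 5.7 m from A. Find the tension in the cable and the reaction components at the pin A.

ΣM about A: T·sin69°·9.5 − 1900·4.75 − 450·7.2 − 3700·5.7 = 0 → T = 33355/(9.5·0.93358) = 3760.85 ≈ 3761 N.
ΣF_x = 0: A_x − T·cos69° = 0 → A_x = 3760.85 × 0.358368 = 1348 N.
ΣF_y = 0: A_y + T·sin69° − 1900 − 450 − 3700 = 0 → A_y = 6050 − 3760.85 × 0.93358 = 2539 N.

T = 3761 N, A_x = 1348 N, A_y = 2539 N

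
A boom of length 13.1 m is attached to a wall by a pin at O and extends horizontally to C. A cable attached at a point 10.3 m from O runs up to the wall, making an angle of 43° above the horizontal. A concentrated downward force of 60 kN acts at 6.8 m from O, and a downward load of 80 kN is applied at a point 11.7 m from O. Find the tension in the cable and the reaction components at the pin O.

T = 191.3 kN, O_x = 139.9 kN, O_y = 9.515 kN

ΣM about O: T·sin43°·10.3 − 60·6.8 − 80·11.7 = 0 → T = 1344/(10.3·0.681998) = 191.328 ≈ 191.3 kN.
ΣF_x = 0: O_x − T·cos43° = 0 → O_x = 191.328 × 0.731354 = 139.9 kN.
ΣF_y = 0: O_y + T·sin43° − 60 − 80 = 0 → O_y = 140 − 191.328 × 0.681998 = 9.515 kN.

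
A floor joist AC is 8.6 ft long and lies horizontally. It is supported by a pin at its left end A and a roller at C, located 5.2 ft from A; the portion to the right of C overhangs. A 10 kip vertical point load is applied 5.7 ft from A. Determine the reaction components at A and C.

Moments about A: C_y·5.2 − 10·5.7 = 0 → C_y = 57/5.2 = 10.9615 ≈ 10.96 kip.
ΣF_y = 0: A_y + 10.9615 − 10 = 0 → A_y = -0.9615 kip.
ΣF_x = 0: no horizontal applied forces, so A_x = 0.

A_x = 0, A_y = -0.9615 kip, C_y = 10.96 kip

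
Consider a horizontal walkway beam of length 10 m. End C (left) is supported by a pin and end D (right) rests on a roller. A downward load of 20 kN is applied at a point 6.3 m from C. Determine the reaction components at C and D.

Taking moments about C: D_y·10 − 20·6.3 = 0 → D_y = 126/10 = 12.60 kN.
ΣF_y = 0: C_y + 12.6 − 20 = 0 → C_y = 7.400 kN.
ΣF_x = 0: no horizontal applied forces, so C_x = 0.

C_x = 0, C_y = 7.400 kN, D_y = 12.60 kN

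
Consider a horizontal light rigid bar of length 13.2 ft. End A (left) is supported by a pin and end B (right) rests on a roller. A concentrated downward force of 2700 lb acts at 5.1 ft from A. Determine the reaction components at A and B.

A_x = 0, A_y = 1657 lb, B_y = 1043 lb

ΣM about A: B_y·13.2 − 2700·5.1 = 0 → B_y = 13770/13.2 = 1043.18 ≈ 1043 lb.
ΣF_y = 0: A_y + 1043.18 − 2700 = 0 → A_y = 1657 lb.
ΣF_x = 0: no horizontal applied forces, so A_x = 0.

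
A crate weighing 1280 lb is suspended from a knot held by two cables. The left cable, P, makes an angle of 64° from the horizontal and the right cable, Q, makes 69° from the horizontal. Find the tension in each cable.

T_P = 627.2 lb, T_Q = 767.2 lb

ΣF_x = 0: −T_P·cos64° + T_Q·cos69° = 0 → T_Q = 1.22324·T_P.
ΣF_y = 0: T_P·sin64° + T_Q·sin69° = 1280.
Substitute: T_P·(0.898794 + 1.22324·0.93358) = 1280 → T_P = 627.209 ≈ 627.2 lb.
Then T_Q = 1.22324 × 627.209 = 767.2 lb.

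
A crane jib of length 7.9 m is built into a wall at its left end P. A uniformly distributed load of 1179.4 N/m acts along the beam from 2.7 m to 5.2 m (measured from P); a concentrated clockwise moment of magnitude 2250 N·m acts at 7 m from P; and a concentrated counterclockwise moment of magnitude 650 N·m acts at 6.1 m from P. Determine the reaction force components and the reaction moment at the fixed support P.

P_x = 0, P_y = 2948 N, M_P = 13250 N·m

Resultant of the distributed load: 1179.4 × 2.5 = 2948.5 N at 3.95 m from P.
ΣF_x = 0: P_x = 0.
ΣF_y = 0: P_y − 1179.4·2.5 = 0 → P_y = 2948 N.
ΣM about P: M_P − (1179.4·2.5)·3.95 − 2250 + 650 = 0 → M_P = 13250 N·m.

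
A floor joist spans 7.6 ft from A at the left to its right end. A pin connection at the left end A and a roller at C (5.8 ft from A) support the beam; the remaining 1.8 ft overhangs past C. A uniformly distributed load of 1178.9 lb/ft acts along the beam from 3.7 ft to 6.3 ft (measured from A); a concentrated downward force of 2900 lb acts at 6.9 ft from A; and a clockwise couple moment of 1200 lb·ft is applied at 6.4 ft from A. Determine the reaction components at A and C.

A_x = 0, A_y = -334.1 lb, C_y = 6299 lb

Resultant of the distributed load: 1178.9 × 2.6 = 3065.14 lb at 5 ft from A.
ΣM about A: C_y·5.8 − (1178.9·2.6)·5 − 2900·6.9 − 1200 = 0 → C_y = 36535.7/5.8 = 6299.26 ≈ 6299 lb.
ΣF_y = 0: A_y + 6299.26 − 1178.9·2.6 − 2900 = 0 → A_y = -334.1 lb.
ΣF_x = 0: no horizontal applied forces, so A_x = 0.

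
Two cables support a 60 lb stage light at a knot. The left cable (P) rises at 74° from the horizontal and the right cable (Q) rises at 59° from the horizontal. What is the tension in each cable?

ΣF_x = 0: −T_P·cos74° + T_Q·cos59° = 0 → T_Q = 0.535179·T_P.
ΣF_y = 0: T_P·sin74° + T_Q·sin59° = 60.
Substitute: T_P·(0.961262 + 0.535179·0.857167) = 60 → T_P = 42.2535 ≈ 42.25 lb.
Then T_Q = 0.535179 × 42.2535 = 22.61 lb.

T_P = 42.25 lb, T_Q = 22.61 lb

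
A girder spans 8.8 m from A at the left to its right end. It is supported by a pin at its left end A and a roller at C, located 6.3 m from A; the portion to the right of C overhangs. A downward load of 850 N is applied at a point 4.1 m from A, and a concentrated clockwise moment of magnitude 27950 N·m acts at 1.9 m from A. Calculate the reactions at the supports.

Taking moments about A: C_y·6.3 − 850·4.1 − 27950 = 0 → C_y = 31435/6.3 = 4989.68 ≈ 4990 N.
ΣF_y = 0: A_y + 4989.68 − 850 = 0 → A_y = -4140 N.
ΣF_x = 0: no horizontal applied forces, so A_x = 0.

A_x = 0, A_y = -4140 N, C_y = 4990 N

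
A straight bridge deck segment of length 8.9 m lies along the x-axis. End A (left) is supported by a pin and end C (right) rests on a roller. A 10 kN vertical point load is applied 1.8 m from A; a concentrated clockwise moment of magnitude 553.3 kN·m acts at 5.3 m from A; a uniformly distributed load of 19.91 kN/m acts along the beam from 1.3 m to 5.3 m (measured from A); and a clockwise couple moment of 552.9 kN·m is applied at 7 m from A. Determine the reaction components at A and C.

Resultant of the distributed load: 19.91 × 4 = 79.64 kN at 3.3 m from A.
Taking moments about A: C_y·8.9 − 10·1.8 − 553.3 − (19.91·4)·3.3 − 552.9 = 0 → C_y = 1387.012/8.9 = 155.844 ≈ 155.8 kN.
ΣF_y = 0: A_y + 155.844 − 10 − 19.91·4 = 0 → A_y = -66.20 kN.
ΣF_x = 0: no horizontal applied forces, so A_x = 0.

A_x = 0, A_y = -66.20 kN, C_y = 155.8 kN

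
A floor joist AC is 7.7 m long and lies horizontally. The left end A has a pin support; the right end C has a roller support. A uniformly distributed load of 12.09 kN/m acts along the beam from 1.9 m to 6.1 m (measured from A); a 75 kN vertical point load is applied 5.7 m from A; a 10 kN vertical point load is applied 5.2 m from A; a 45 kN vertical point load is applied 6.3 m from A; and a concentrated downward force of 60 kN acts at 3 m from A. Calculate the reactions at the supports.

Resultant of the distributed load: 12.09 × 4.2 = 50.778 kN at 4 m from A.
Taking moments about A: C_y·7.7 − (12.09·4.2)·4 − 75·5.7 − 10·5.2 − 45·6.3 − 60·3 = 0 → C_y = 1146.112/7.7 = 148.846 ≈ 148.8 kN.
ΣF_y = 0: A_y + 148.846 − 12.09·4.2 − 75 − 10 − 45 − 60 = 0 → A_y = 91.93 kN.
ΣF_x = 0: no horizontal applied forces, so A_x = 0.

A_x = 0, A_y = 91.93 kN, C_y = 148.8 kN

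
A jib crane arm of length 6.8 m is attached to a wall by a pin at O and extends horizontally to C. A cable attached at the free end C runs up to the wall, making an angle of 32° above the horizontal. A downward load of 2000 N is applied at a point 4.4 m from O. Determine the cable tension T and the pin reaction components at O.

T = 2442 N, O_x = 2071 N, O_y = 705.9 N

ΣM about O: T·sin32°·6.8 − 2000·4.4 = 0 → T = 8800/(6.8·0.529919) = 2442.1 ≈ 2442 N.
ΣF_x = 0: O_x − T·cos32° = 0 → O_x = 2442.1 × 0.848048 = 2071 N.
ΣF_y = 0: O_y + T·sin32° − 2000 = 0 → O_y = 2000 − 2442.1 × 0.529919 = 705.9 N.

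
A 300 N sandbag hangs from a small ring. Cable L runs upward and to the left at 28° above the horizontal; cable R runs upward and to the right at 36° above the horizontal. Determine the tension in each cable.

T_L = 270.0 N, T_R = 294.7 N

ΣF_x = 0: −T_L·cos28° + T_R·cos36° = 0 → T_R = 1.09138·T_L.
ΣF_y = 0: T_L·sin28° + T_R·sin36° = 300.
Substitute: T_L·(0.469472 + 1.09138·0.587785) = 300 → T_L = 270.035 ≈ 270.0 N.
Then T_R = 1.09138 × 270.035 = 294.7 N.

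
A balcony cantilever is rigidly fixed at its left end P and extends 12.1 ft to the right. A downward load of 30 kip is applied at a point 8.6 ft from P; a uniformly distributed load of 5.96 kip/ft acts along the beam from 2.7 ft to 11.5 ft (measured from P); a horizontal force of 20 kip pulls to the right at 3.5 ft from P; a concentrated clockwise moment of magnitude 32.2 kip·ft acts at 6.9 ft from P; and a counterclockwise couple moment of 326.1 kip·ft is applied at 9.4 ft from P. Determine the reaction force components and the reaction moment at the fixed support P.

P_x = -20.00 kip, P_y = 82.45 kip, M_P = 336.5 kip·ft

Resultant of the distributed load: 5.96 × 8.8 = 52.448 kip at 7.1 ft from P.
ΣF_x = 0: P_x + 20 = 0 → P_x = -20.00 kip.
ΣF_y = 0: P_y − 30 − 5.96·8.8 = 0 → P_y = 82.45 kip.
ΣM about P: M_P − 30·8.6 − (5.96·8.8)·7.1 − 32.2 + 326.1 = 0 → M_P = 336.5 kip·ft.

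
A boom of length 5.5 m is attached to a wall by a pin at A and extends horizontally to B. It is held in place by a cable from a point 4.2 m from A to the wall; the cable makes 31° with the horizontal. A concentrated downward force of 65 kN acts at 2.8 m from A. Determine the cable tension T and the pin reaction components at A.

T = 84.14 kN, A_x = 72.12 kN, A_y = 21.67 kN

ΣM about A: T·sin31°·4.2 − 65·2.8 = 0 → T = 182/(4.2·0.515038) = 84.1362 ≈ 84.14 kN.
ΣF_x = 0: A_x − T·cos31° = 0 → A_x = 84.1362 × 0.857167 = 72.12 kN.
ΣF_y = 0: A_y + T·sin31° − 65 = 0 → A_y = 65 − 84.1362 × 0.515038 = 21.67 kN.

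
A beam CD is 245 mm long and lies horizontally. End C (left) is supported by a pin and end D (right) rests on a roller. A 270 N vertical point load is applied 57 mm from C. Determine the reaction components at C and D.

C_x = 0, C_y = 207.2 N, D_y = 62.82 N

Moments about C: D_y·245 − 270·57 = 0 → D_y = 15390/245 = 62.8163 ≈ 62.82 N.
ΣF_y = 0: C_y + 62.8163 − 270 = 0 → C_y = 207.2 N.
ΣF_x = 0: no horizontal applied forces, so C_x = 0.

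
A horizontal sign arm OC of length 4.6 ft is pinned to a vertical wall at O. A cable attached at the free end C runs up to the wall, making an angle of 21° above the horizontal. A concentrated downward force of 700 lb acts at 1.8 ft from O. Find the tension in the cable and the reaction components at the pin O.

ΣM about O: T·sin21°·4.6 − 700·1.8 = 0 → T = 1260/(4.6·0.358368) = 764.335 ≈ 764.3 lb.
ΣF_x = 0: O_x − T·cos21° = 0 → O_x = 764.335 × 0.93358 = 713.6 lb.
ΣF_y = 0: O_y + T·sin21° − 700 = 0 → O_y = 700 − 764.335 × 0.358368 = 426.1 lb.

T = 764.3 lb, O_x = 713.6 lb, O_y = 426.1 lb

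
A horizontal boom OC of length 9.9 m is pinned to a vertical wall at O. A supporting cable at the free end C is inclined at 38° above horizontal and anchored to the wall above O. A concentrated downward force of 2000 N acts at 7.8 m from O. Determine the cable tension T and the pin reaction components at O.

T = 2559 N, O_x = 2017 N, O_y = 424.2 N

ΣM about O: T·sin38°·9.9 − 2000·7.8 = 0 → T = 15600/(9.9·0.615661) = 2559.46 ≈ 2559 N.
ΣF_x = 0: O_x − T·cos38° = 0 → O_x = 2559.46 × 0.788011 = 2017 N.
ΣF_y = 0: O_y + T·sin38° − 2000 = 0 → O_y = 2000 − 2559.46 × 0.615661 = 424.2 N.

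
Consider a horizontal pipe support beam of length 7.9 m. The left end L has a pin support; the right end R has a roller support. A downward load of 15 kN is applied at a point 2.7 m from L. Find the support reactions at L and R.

Moments about L: R_y·7.9 − 15·2.7 = 0 → R_y = 40.5/7.9 = 5.12658 ≈ 5.127 kN.
ΣF_y = 0: L_y + 5.12658 − 15 = 0 → L_y = 9.873 kN.
ΣF_x = 0: no horizontal applied forces, so L_x = 0.

L_x = 0, L_y = 9.873 kN, R_y = 5.127 kN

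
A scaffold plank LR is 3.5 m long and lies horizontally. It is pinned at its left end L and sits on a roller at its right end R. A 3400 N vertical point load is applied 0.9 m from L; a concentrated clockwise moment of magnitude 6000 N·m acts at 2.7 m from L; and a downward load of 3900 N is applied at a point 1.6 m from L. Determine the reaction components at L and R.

L_x = 0, L_y = 2929 N, R_y = 4371 N

ΣM about L: R_y·3.5 − 3400·0.9 − 6000 − 3900·1.6 = 0 → R_y = 15300/3.5 = 4371.43 ≈ 4371 N.
ΣF_y = 0: L_y + 4371.43 − 3400 − 3900 = 0 → L_y = 2929 N.
ΣF_x = 0: no horizontal applied forces, so L_x = 0.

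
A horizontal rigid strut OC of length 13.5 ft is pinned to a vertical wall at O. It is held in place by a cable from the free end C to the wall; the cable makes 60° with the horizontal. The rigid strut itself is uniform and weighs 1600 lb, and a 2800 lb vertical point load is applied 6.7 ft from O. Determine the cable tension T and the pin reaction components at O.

ΣM about O: T·sin60°·13.5 − 1600·6.75 − 2800·6.7 = 0 → T = 29560/(13.5·0.866025) = 2528.37 ≈ 2528 lb.
ΣF_x = 0: O_x − T·cos60° = 0 → O_x = 2528.37 × 0.5 = 1264 lb.
ΣF_y = 0: O_y + T·sin60° − 1600 − 2800 = 0 → O_y = 4400 − 2528.37 × 0.866025 = 2210 lb.

T = 2528 lb, O_x = 1264 lb, O_y = 2210 lb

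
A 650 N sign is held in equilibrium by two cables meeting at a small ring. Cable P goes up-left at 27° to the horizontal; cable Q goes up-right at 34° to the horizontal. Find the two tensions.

T_P = 616.1 N, T_Q = 662.2 N

ΣF_x = 0: −T_P·cos27° + T_Q·cos34° = 0 → T_Q = 1.07475·T_P.
ΣF_y = 0: T_P·sin27° + T_Q·sin34° = 650.
Substitute: T_P·(0.45399 + 1.07475·0.559193) = 650 → T_P = 616.124 ≈ 616.1 N.
Then T_Q = 1.07475 × 616.124 = 662.2 N.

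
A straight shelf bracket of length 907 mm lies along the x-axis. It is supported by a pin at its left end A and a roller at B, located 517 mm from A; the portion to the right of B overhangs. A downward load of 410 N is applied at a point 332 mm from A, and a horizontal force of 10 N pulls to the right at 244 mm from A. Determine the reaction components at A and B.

Moments about A: B_y·517 − 410·332 = 0 → B_y = 136120/517 = 263.288 ≈ 263.3 N.
ΣF_y = 0: A_y + 263.288 − 410 = 0 → A_y = 146.7 N.
ΣF_x = 0: A_x + 10 = 0 → A_x = -10.00 N.

A_x = -10.00 N, A_y = 146.7 N, B_y = 263.3 N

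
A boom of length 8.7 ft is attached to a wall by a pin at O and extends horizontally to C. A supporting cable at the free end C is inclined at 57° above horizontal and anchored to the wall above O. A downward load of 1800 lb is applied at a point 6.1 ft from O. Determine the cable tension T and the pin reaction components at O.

ΣM about O: T·sin57°·8.7 − 1800·6.1 = 0 → T = 10980/(8.7·0.838671) = 1504.84 ≈ 1505 lb.
ΣF_x = 0: O_x − T·cos57° = 0 → O_x = 1504.84 × 0.544639 = 819.6 lb.
ΣF_y = 0: O_y + T·sin57° − 1800 = 0 → O_y = 1800 − 1504.84 × 0.838671 = 537.9 lb.

T = 1505 lb, O_x = 819.6 lb, O_y = 537.9 lb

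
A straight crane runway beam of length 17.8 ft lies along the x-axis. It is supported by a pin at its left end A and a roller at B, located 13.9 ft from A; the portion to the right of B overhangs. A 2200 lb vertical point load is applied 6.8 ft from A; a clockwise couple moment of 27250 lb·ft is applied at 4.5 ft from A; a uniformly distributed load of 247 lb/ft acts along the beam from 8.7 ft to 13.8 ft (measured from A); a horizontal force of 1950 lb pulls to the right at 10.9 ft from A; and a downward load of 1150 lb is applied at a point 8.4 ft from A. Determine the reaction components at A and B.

A_x = -1950 lb, A_y = -141.5 lb, B_y = 4751 lb

Resultant of the distributed load: 247 × 5.1 = 1259.7 lb at 11.25 ft from A.
Moments about A: B_y·13.9 − 2200·6.8 − 27250 − (247·5.1)·11.25 − 1150·8.4 = 0 → B_y = 66041.625/13.9 = 4751.2 ≈ 4751 lb.
ΣF_y = 0: A_y + 4751.2 − 2200 − 247·5.1 − 1150 = 0 → A_y = -141.5 lb.
ΣF_x = 0: A_x + 1950 = 0 → A_x = -1950 lb.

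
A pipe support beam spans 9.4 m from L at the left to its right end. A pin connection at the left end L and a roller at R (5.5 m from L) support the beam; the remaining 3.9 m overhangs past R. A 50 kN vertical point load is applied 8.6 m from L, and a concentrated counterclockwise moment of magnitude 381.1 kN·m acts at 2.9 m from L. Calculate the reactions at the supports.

Taking moments about L: R_y·5.5 − 50·8.6 + 381.1 = 0 → R_y = 48.9/5.5 = 8.89091 ≈ 8.891 kN.
ΣF_y = 0: L_y + 8.89091 − 50 = 0 → L_y = 41.11 kN.
ΣF_x = 0: no horizontal applied forces, so L_x = 0.

L_x = 0, L_y = 41.11 kN, R_y = 8.891 kN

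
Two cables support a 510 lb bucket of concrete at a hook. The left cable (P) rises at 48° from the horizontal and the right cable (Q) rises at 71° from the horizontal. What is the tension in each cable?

ΣF_x = 0: −T_P·cos48° + T_Q·cos71° = 0 → T_Q = 2.05527·T_P.
ΣF_y = 0: T_P·sin48° + T_Q·sin71° = 510.
Substitute: T_P·(0.743145 + 2.05527·0.945519) = 510 → T_P = 189.842 ≈ 189.8 lb.
Then T_Q = 2.05527 × 189.842 = 390.2 lb.

T_P = 189.8 lb, T_Q = 390.2 lb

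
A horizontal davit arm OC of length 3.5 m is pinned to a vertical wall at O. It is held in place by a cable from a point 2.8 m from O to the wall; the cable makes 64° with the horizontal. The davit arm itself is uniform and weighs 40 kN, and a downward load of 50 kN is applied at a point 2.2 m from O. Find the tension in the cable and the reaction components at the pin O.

ΣM about O: T·sin64°·2.8 − 40·1.75 − 50·2.2 = 0 → T = 180/(2.8·0.898794) = 71.5244 ≈ 71.52 kN.
ΣF_x = 0: O_x − T·cos64° = 0 → O_x = 71.5244 × 0.438371 = 31.35 kN.
ΣF_y = 0: O_y + T·sin64° − 40 − 50 = 0 → O_y = 90 − 71.5244 × 0.898794 = 25.71 kN.

T = 71.52 kN, O_x = 31.35 kN, O_y = 25.71 kN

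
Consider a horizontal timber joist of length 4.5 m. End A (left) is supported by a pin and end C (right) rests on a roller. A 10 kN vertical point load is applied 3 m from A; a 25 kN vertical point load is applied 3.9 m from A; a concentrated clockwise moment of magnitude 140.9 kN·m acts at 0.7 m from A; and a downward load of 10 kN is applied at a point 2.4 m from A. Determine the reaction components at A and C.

A_x = 0, A_y = -19.98 kN, C_y = 64.98 kN

ΣM about A: C_y·4.5 − 10·3 − 25·3.9 − 140.9 − 10·2.4 = 0 → C_y = 292.4/4.5 = 64.9778 ≈ 64.98 kN.
ΣF_y = 0: A_y + 64.9778 − 10 − 25 − 10 = 0 → A_y = -19.98 kN.
ΣF_x = 0: no horizontal applied forces, so A_x = 0.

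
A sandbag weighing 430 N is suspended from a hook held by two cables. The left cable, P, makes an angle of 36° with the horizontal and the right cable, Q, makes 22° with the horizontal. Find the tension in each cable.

ΣF_x = 0: −T_P·cos36° + T_Q·cos22° = 0 → T_Q = 0.872553·T_P.
ΣF_y = 0: T_P·sin36° + T_Q·sin22° = 430.
Substitute: T_P·(0.587785 + 0.872553·0.374607) = 430 → T_P = 470.125 ≈ 470.1 N.
Then T_Q = 0.872553 × 470.125 = 410.2 N.

T_P = 470.1 N, T_Q = 410.2 N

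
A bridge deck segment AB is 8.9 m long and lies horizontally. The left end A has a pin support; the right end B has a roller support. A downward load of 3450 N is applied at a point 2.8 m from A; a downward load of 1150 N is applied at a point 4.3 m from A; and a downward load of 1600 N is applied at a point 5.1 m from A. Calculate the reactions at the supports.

ΣM about A: B_y·8.9 − 3450·2.8 − 1150·4.3 − 1600·5.1 = 0 → B_y = 22765/8.9 = 2557.87 ≈ 2558 N.
ΣF_y = 0: A_y + 2557.87 − 3450 − 1150 − 1600 = 0 → A_y = 3642 N.
ΣF_x = 0: no horizontal applied forces, so A_x = 0.

A_x = 0, A_y = 3642 N, B_y = 2558 N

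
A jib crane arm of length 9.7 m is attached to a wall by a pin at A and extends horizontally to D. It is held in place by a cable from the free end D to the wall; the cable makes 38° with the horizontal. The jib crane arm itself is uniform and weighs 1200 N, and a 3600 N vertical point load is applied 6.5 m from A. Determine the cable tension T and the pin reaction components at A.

T = 4893 N, A_x = 3856 N, A_y = 1788 N

ΣM about A: T·sin38°·9.7 − 1200·4.85 − 3600·6.5 = 0 → T = 29220/(9.7·0.615661) = 4892.91 ≈ 4893 N.
ΣF_x = 0: A_x − T·cos38° = 0 → A_x = 4892.91 × 0.788011 = 3856 N.
ΣF_y = 0: A_y + T·sin38° − 1200 − 3600 = 0 → A_y = 4800 − 4892.91 × 0.615661 = 1788 N.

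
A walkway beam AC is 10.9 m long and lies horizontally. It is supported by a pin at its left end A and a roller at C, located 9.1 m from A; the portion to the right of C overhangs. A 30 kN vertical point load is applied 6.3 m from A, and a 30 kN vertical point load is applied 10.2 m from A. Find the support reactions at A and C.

ΣM about A: C_y·9.1 − 30·6.3 − 30·10.2 = 0 → C_y = 495/9.1 = 54.3956 ≈ 54.40 kN.
ΣF_y = 0: A_y + 54.3956 − 30 − 30 = 0 → A_y = 5.604 kN.
ΣF_x = 0: no horizontal applied forces, so A_x = 0.

A_x = 0, A_y = 5.604 kN, C_y = 54.40 kN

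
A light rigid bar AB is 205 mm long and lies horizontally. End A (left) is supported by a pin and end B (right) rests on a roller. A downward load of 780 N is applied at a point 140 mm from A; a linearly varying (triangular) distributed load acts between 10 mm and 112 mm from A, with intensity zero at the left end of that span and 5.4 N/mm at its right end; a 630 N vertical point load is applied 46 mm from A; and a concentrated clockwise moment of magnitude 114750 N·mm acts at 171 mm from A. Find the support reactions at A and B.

Resultant of the triangular load: ½ × 5.4 × 102 = 275.4 N, acting at 78 mm from A (one-third of the span from the peak).
Taking moments about A: B_y·205 − 780·140 − (½·5.4·102)·78 − 630·46 − 114750 = 0 → B_y = 274411.2/205 = 1338.59 ≈ 1339 N.
ΣF_y = 0: A_y + 1338.59 − 780 − ½·5.4·102 − 630 = 0 → A_y = 346.8 N.
ΣF_x = 0: no horizontal applied forces, so A_x = 0.

A_x = 0, A_y = 346.8 N, B_y = 1339 N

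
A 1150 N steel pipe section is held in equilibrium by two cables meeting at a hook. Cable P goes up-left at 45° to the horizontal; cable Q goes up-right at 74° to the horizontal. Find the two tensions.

ΣF_x = 0: −T_P·cos45° + T_Q·cos74° = 0 → T_Q = 2.56535·T_P.
ΣF_y = 0: T_P·sin45° + T_Q·sin74° = 1150.
Substitute: T_P·(0.707107 + 2.56535·0.961262) = 1150 → T_P = 362.424 ≈ 362.4 N.
Then T_Q = 2.56535 × 362.424 = 929.7 N.

T_P = 362.4 N, T_Q = 929.7 N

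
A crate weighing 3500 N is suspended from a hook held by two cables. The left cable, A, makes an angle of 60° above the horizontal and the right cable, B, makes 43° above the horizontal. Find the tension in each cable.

ΣF_x = 0: −T_A·cos60° + T_B·cos43° = 0 → T_B = 0.683664·T_A.
ΣF_y = 0: T_A·sin60° + T_B·sin43° = 3500.
Substitute: T_A·(0.866025 + 0.683664·0.681998) = 3500 → T_A = 2627.07 ≈ 2627 N.
Then T_B = 0.683664 × 2627.07 = 1796 N.

T_A = 2627 N, T_B = 1796 N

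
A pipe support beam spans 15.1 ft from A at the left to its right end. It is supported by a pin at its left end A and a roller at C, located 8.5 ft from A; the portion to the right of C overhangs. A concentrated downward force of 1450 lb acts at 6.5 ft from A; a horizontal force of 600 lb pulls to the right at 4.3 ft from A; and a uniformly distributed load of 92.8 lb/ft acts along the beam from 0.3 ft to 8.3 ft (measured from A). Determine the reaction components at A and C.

A_x = -600.0 lb, A_y = 708.0 lb, C_y = 1484 lb

Resultant of the distributed load: 92.8 × 8 = 742.4 lb at 4.3 ft from A.
Moments about A: C_y·8.5 − 1450·6.5 − (92.8·8)·4.3 = 0 → C_y = 12617.32/8.5 = 1484.39 ≈ 1484 lb.
ΣF_y = 0: A_y + 1484.39 − 1450 − 92.8·8 = 0 → A_y = 708.0 lb.
ΣF_x = 0: A_x + 600 = 0 → A_x = -600.0 lb.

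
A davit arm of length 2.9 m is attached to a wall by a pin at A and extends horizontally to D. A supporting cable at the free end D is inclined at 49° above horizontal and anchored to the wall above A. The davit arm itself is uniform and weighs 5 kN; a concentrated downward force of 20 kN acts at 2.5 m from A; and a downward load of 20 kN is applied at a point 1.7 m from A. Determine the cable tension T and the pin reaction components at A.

T = 41.69 kN, A_x = 27.35 kN, A_y = 13.53 kN

ΣM about A: T·sin49°·2.9 − 5·1.45 − 20·2.5 − 20·1.7 = 0 → T = 91.25/(2.9·0.75471) = 41.6922 ≈ 41.69 kN.
ΣF_x = 0: A_x − T·cos49° = 0 → A_x = 41.6922 × 0.656059 = 27.35 kN.
ΣF_y = 0: A_y + T·sin49° − 5 − 20 − 20 = 0 → A_y = 45 − 41.6922 × 0.75471 = 13.53 kN.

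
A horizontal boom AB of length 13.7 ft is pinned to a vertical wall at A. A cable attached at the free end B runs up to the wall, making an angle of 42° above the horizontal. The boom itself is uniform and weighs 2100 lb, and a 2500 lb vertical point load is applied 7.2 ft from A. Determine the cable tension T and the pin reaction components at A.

T = 3533 lb, A_x = 2625 lb, A_y = 2236 lb

ΣM about A: T·sin42°·13.7 − 2100·6.85 − 2500·7.2 = 0 → T = 32385/(13.7·0.669131) = 3532.74 ≈ 3533 lb.
ΣF_x = 0: A_x − T·cos42° = 0 → A_x = 3532.74 × 0.743145 = 2625 lb.
ΣF_y = 0: A_y + T·sin42° − 2100 − 2500 = 0 → A_y = 4600 − 3532.74 × 0.669131 = 2236 lb.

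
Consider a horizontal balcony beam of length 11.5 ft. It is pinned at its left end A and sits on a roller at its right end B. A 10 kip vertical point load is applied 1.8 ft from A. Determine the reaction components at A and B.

Taking moments about A: B_y·11.5 − 10·1.8 = 0 → B_y = 18/11.5 = 1.56522 ≈ 1.565 kip.
ΣF_y = 0: A_y + 1.56522 − 10 = 0 → A_y = 8.435 kip.
ΣF_x = 0: no horizontal applied forces, so A_x = 0.

A_x = 0, A_y = 8.435 kip, B_y = 1.565 kip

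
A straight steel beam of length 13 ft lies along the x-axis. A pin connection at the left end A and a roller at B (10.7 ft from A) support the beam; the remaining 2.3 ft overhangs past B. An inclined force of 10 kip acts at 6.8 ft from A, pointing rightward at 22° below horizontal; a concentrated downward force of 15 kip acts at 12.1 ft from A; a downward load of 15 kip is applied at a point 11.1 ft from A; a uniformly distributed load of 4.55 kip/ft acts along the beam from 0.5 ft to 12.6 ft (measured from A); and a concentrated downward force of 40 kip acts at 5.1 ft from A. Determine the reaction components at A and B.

A_x = -9.272 kip, A_y = 41.13 kip, B_y = 87.67 kip

Resultant of the distributed load: 4.55 × 12.1 = 55.055 kip at 6.55 ft from A.
Taking moments about A: B_y·10.7 − 10·sin22°·6.8 − 15·12.1 − 15·11.1 − (4.55·12.1)·6.55 − 40·5.1 = 0 → B_y = 938.083/10.7 = 87.6713 ≈ 87.67 kip.
ΣF_y = 0: A_y + 87.6713 − 10·sin22° − 15 − 15 − 4.55·12.1 − 40 = 0 → A_y = 41.13 kip.
ΣF_x = 0: A_x + 10·cos22° = 0 → A_x = -9.272 kip.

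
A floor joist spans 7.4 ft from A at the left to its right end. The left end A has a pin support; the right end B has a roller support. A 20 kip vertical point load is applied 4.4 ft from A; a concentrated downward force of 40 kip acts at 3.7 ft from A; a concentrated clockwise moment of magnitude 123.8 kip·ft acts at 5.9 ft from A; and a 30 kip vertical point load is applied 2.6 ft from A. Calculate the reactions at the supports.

A_x = 0, A_y = 30.84 kip, B_y = 59.16 kip

Taking moments about A: B_y·7.4 − 20·4.4 − 40·3.7 − 123.8 − 30·2.6 = 0 → B_y = 437.8/7.4 = 59.1622 ≈ 59.16 kip.
ΣF_y = 0: A_y + 59.1622 − 20 − 40 − 30 = 0 → A_y = 30.84 kip.
ΣF_x = 0: no horizontal applied forces, so A_x = 0.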